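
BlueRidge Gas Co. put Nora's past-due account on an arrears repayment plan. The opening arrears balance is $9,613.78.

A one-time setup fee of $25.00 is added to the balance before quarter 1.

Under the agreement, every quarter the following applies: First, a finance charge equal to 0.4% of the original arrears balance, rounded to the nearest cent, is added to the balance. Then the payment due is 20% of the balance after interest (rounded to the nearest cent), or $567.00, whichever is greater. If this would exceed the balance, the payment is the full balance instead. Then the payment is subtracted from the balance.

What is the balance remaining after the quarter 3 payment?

$5,010.13

Quarter 1: opening $9,638.78; interest $38.46 → $9,677.24; payment $1,935.45; balance $7,741.79
Quarter 2: opening $7,741.79; interest $38.46 → $7,780.25; payment $1,556.05; balance $6,224.20
Quarter 3: opening $6,224.20; interest $38.46 → $6,262.66; payment $1,252.53; balance $5,010.13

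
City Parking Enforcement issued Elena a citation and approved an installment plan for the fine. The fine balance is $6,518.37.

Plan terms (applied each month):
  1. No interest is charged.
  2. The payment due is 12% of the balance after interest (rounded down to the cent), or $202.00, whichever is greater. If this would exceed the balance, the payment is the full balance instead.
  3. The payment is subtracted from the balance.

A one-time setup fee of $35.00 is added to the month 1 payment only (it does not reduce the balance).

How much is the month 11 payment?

Month 1: opening $6,518.37; payment $782.20 (+ $35.00 fee); balance $5,736.17
Month 2: opening $5,736.17; payment $688.34; balance $5,047.83
Month 3: opening $5,047.83; payment $605.73; balance $4,442.10
Month 4: opening $4,442.10; payment $533.05; balance $3,909.05
Month 5: opening $3,909.05; payment $469.08; balance $3,439.97
Month 6: opening $3,439.97; payment $412.79; balance $3,027.18
Month 7: opening $3,027.18; payment $363.26; balance $2,663.92
Month 8: opening $2,663.92; payment $319.67; balance $2,344.25
Month 9: opening $2,344.25; payment $281.31; balance $2,062.94
Month 10: opening $2,062.94; payment $247.55; balance $1,815.39
Month 11: opening $1,815.39; payment $217.84; balance $1,597.55

$217.84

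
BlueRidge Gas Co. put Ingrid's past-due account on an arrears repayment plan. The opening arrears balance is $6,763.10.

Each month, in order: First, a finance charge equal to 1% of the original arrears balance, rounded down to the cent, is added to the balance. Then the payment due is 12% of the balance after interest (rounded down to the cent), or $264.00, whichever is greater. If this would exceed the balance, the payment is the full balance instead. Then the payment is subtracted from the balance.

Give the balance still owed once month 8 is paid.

# | Opening | Interest | Payment | End bal
1 | $6,763.10 | $67.63 | $819.68 | $6,011.05
2 | $6,011.05 | $67.63 | $729.44 | $5,349.24
3 | $5,349.24 | $67.63 | $650.02 | $4,766.85
4 | $4,766.85 | $67.63 | $580.13 | $4,254.35
5 | $4,254.35 | $67.63 | $518.63 | $3,803.35
6 | $3,803.35 | $67.63 | $464.51 | $3,406.47
7 | $3,406.47 | $67.63 | $416.89 | $3,057.21
8 | $3,057.21 | $67.63 | $374.98 | $2,749.86

$2,749.86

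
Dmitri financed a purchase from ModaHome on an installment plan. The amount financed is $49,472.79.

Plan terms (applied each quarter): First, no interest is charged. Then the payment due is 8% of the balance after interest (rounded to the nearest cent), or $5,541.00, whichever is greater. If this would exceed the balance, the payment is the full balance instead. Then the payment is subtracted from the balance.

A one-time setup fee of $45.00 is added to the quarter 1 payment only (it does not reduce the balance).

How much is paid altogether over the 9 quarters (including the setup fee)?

$49,517.79

Quarter 1: $49,472.79 − $5,541.00 (+ $45.00 fee) → $43,931.79
Quarter 2: $43,931.79 − $5,541.00 → $38,390.79
Quarter 3: $38,390.79 − $5,541.00 → $32,849.79
Quarter 4: $32,849.79 − $5,541.00 → $27,308.79
Quarter 5: $27,308.79 − $5,541.00 → $21,767.79
Quarter 6: $21,767.79 − $5,541.00 → $16,226.79
Quarter 7: $16,226.79 − $5,541.00 → $10,685.79
Quarter 8: $10,685.79 − $5,541.00 → $5,144.79
Quarter 9: $5,144.79 − $5,144.79 → $0.00
Total paid: $49,517.79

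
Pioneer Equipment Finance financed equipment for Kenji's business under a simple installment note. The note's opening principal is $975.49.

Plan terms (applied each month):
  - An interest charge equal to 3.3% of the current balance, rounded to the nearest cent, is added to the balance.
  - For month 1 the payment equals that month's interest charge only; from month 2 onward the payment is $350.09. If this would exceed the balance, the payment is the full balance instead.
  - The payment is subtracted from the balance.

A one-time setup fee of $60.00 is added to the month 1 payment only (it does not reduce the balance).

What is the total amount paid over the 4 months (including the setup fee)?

$1,132.43

# | Opening | Interest | Payment | Fee | End bal
1 | $975.49 | $32.19 | $32.19 | $60.00 | $975.49
2 | $975.49 | $32.19 | $350.09 | — | $657.59
3 | $657.59 | $21.70 | $350.09 | — | $329.20
4 | $329.20 | $10.86 | $340.06 | — | $0.00
Total paid: $1,132.43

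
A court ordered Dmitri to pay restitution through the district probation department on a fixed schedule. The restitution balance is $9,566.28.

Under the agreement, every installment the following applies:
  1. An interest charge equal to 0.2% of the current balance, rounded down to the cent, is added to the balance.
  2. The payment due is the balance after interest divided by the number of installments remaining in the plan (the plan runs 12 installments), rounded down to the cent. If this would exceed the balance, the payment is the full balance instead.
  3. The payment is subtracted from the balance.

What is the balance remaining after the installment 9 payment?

$2,434.97

Installment 1: $9,566.28 +$19.13 interest = $9,585.41; pay $798.78 → $8,786.63
Installment 2: $8,786.63 +$17.57 interest = $8,804.20; pay $800.38 → $8,003.82
Installment 3: $8,003.82 +$16.00 interest = $8,019.82; pay $801.98 → $7,217.84
Installment 4: $7,217.84 +$14.43 interest = $7,232.27; pay $803.58 → $6,428.69
Installment 5: $6,428.69 +$12.85 interest = $6,441.54; pay $805.19 → $5,636.35
Installment 6: $5,636.35 +$11.27 interest = $5,647.62; pay $806.80 → $4,840.82
Installment 7: $4,840.82 +$9.68 interest = $4,850.50; pay $808.41 → $4,042.09
Installment 8: $4,042.09 +$8.08 interest = $4,050.17; pay $810.03 → $3,240.14
Installment 9: $3,240.14 +$6.48 interest = $3,246.62; pay $811.65 → $2,434.97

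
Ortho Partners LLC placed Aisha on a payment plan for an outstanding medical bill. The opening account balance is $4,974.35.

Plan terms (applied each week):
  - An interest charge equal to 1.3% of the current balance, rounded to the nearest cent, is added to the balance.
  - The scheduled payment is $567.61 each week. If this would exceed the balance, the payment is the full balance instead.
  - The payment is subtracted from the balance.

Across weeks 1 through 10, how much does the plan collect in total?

Week 1: $4,974.35 +$64.67 interest = $5,039.02; pay $567.61 → $4,471.41
Week 2: $4,471.41 +$58.13 interest = $4,529.54; pay $567.61 → $3,961.93
Week 3: $3,961.93 +$51.51 interest = $4,013.44; pay $567.61 → $3,445.83
Week 4: $3,445.83 +$44.80 interest = $3,490.63; pay $567.61 → $2,923.02
Week 5: $2,923.02 +$38.00 interest = $2,961.02; pay $567.61 → $2,393.41
Week 6: $2,393.41 +$31.11 interest = $2,424.52; pay $567.61 → $1,856.91
Week 7: $1,856.91 +$24.14 interest = $1,881.05; pay $567.61 → $1,313.44
Week 8: $1,313.44 +$17.07 interest = $1,330.51; pay $567.61 → $762.90
Week 9: $762.90 +$9.92 interest = $772.82; pay $567.61 → $205.21
Week 10: $205.21 +$2.67 interest = $207.88; pay $207.88 → $0.00
Total paid: $5,316.37

$5,316.37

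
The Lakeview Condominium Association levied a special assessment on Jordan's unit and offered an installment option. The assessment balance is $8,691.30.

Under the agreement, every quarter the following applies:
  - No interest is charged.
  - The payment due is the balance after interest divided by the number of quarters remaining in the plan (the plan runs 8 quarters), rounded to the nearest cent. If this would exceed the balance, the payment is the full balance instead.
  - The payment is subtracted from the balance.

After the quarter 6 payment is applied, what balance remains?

$2,172.83

# | Opening | Payment | End bal
1 | $8,691.30 | $1,086.41 | $7,604.89
2 | $7,604.89 | $1,086.41 | $6,518.48
3 | $6,518.48 | $1,086.41 | $5,432.07
4 | $5,432.07 | $1,086.41 | $4,345.66
5 | $4,345.66 | $1,086.42 | $3,259.24
6 | $3,259.24 | $1,086.41 | $2,172.83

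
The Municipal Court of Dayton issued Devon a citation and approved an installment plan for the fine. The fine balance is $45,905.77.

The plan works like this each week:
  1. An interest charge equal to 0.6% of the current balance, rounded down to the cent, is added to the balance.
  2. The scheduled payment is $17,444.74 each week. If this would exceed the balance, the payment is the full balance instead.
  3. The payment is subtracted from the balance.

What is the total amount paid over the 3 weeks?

# | Opening | Interest | Payment | End bal
1 | $45,905.77 | $275.43 | $17,444.74 | $28,736.46
2 | $28,736.46 | $172.41 | $17,444.74 | $11,464.13
3 | $11,464.13 | $68.78 | $11,532.91 | $0.00
Total paid: $46,422.39

$46,422.39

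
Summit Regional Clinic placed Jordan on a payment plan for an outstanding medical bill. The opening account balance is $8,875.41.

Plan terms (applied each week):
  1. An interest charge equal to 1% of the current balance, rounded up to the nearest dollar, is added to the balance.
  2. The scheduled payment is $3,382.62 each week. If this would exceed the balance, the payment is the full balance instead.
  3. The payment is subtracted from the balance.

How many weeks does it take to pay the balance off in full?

# | Opening | Interest | Payment | End bal
1 | $8,875.41 | $89.00 | $3,382.62 | $5,581.79
2 | $5,581.79 | $56.00 | $3,382.62 | $2,255.17
3 | $2,255.17 | $23.00 | $2,278.17 | $0.00
Balance reaches $0.00 in week 3.

3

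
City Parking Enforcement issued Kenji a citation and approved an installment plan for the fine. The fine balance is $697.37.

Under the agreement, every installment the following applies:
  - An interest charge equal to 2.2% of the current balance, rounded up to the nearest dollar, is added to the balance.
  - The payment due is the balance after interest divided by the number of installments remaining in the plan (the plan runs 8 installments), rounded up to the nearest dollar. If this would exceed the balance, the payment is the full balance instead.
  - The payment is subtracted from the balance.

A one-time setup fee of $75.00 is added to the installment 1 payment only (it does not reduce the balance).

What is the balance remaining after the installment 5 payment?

# | Opening | Interest | Payment | Fee | End bal
1 | $697.37 | $16.00 | $90.00 | $75.00 | $623.37
2 | $623.37 | $14.00 | $92.00 | — | $545.37
3 | $545.37 | $12.00 | $93.00 | — | $464.37
4 | $464.37 | $11.00 | $96.00 | — | $379.37
5 | $379.37 | $9.00 | $98.00 | — | $290.37

$290.37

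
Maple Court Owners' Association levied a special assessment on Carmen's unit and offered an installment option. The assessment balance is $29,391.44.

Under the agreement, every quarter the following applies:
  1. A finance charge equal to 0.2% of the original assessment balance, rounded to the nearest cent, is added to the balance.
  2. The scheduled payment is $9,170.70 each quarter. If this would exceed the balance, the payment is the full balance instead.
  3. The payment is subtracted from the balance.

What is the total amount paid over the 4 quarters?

$29,626.56

Quarter 1: $29,391.44 +$58.78 interest = $29,450.22; pay $9,170.70 → $20,279.52
Quarter 2: $20,279.52 +$58.78 interest = $20,338.30; pay $9,170.70 → $11,167.60
Quarter 3: $11,167.60 +$58.78 interest = $11,226.38; pay $9,170.70 → $2,055.68
Quarter 4: $2,055.68 +$58.78 interest = $2,114.46; pay $2,114.46 → $0.00
Total paid: $29,626.56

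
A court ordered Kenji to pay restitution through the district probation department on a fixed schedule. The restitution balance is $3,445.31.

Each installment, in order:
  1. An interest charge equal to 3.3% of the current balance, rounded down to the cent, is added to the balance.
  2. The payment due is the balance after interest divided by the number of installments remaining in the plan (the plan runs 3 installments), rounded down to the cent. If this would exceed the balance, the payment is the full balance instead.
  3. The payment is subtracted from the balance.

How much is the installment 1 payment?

$1,186.33

Installment 1: opening $3,445.31; interest $113.69 → $3,559.00; payment $1,186.33; balance $2,372.67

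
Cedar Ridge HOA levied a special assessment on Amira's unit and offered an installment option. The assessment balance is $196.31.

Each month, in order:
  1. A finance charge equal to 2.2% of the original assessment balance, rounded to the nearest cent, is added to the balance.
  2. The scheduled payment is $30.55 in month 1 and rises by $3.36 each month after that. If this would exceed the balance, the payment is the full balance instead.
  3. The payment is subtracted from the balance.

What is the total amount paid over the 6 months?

Month 1: opening $196.31; interest $4.32 → $200.63; payment $30.55; balance $170.08
Month 2: opening $170.08; interest $4.32 → $174.40; payment $33.91; balance $140.49
Month 3: opening $140.49; interest $4.32 → $144.81; payment $37.27; balance $107.54
Month 4: opening $107.54; interest $4.32 → $111.86; payment $40.63; balance $71.23
Month 5: opening $71.23; interest $4.32 → $75.55; payment $43.99; balance $31.56
Month 6: opening $31.56; interest $4.32 → $35.88; payment $35.88; balance $0.00
Total paid: $222.23

$222.23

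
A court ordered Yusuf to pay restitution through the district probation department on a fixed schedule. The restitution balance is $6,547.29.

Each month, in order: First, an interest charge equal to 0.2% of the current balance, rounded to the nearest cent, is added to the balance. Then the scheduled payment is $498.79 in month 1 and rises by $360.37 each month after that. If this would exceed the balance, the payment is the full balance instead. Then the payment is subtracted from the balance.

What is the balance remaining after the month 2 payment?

$5,214.55

# | Opening | Interest | Payment | End bal
1 | $6,547.29 | $13.09 | $498.79 | $6,061.59
2 | $6,061.59 | $12.12 | $859.16 | $5,214.55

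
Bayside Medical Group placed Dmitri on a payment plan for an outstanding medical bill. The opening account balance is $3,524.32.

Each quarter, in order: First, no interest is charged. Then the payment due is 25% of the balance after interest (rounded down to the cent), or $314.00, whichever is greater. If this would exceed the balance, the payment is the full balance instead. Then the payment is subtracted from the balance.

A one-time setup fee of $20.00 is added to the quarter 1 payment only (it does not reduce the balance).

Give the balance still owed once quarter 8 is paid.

$0.00

# | Opening | Payment | Fee | End bal
1 | $3,524.32 | $881.08 | $20.00 | $2,643.24
2 | $2,643.24 | $660.81 | — | $1,982.43
3 | $1,982.43 | $495.60 | — | $1,486.83
4 | $1,486.83 | $371.70 | — | $1,115.13
5 | $1,115.13 | $314.00 | — | $801.13
6 | $801.13 | $314.00 | — | $487.13
7 | $487.13 | $314.00 | — | $173.13
8 | $173.13 | $173.13 | — | $0.00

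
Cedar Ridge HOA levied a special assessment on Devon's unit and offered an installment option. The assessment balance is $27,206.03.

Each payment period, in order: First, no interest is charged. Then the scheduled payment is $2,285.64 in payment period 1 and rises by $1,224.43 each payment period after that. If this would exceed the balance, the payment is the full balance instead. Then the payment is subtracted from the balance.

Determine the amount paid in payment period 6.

Payment period 1: opening $27,206.03; payment $2,285.64; balance $24,920.39
Payment period 2: opening $24,920.39; payment $3,510.07; balance $21,410.32
Payment period 3: opening $21,410.32; payment $4,734.50; balance $16,675.82
Payment period 4: opening $16,675.82; payment $5,958.93; balance $10,716.89
Payment period 5: opening $10,716.89; payment $7,183.36; balance $3,533.53
Payment period 6: opening $3,533.53; payment $3,533.53; balance $0.00

$3,533.53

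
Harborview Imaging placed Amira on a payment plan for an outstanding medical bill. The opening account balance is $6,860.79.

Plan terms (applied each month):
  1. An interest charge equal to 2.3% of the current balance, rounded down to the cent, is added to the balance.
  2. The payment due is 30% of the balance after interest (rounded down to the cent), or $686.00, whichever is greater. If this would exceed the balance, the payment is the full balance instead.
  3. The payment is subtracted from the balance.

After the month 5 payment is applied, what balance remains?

Month 1: opening $6,860.79; interest $157.79 → $7,018.58; payment $2,105.57; balance $4,913.01
Month 2: opening $4,913.01; interest $112.99 → $5,026.00; payment $1,507.80; balance $3,518.20
Month 3: opening $3,518.20; interest $80.91 → $3,599.11; payment $1,079.73; balance $2,519.38
Month 4: opening $2,519.38; interest $57.94 → $2,577.32; payment $773.19; balance $1,804.13
Month 5: opening $1,804.13; interest $41.49 → $1,845.62; payment $686.00; balance $1,159.62

$1,159.62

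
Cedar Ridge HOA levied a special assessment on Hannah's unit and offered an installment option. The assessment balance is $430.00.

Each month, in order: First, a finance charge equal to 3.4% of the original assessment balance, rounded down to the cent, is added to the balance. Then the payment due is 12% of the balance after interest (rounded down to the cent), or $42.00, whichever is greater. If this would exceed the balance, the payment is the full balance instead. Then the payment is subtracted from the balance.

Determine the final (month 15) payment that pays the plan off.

Month 1: opening $430.00; interest $14.62 → $444.62; payment $53.35; balance $391.27
Month 2: opening $391.27; interest $14.62 → $405.89; payment $48.70; balance $357.19
Month 3: opening $357.19; interest $14.62 → $371.81; payment $44.61; balance $327.20
Month 4: opening $327.20; interest $14.62 → $341.82; payment $42.00; balance $299.82
Month 5: opening $299.82; interest $14.62 → $314.44; payment $42.00; balance $272.44
Month 6: opening $272.44; interest $14.62 → $287.06; payment $42.00; balance $245.06
Month 7: opening $245.06; interest $14.62 → $259.68; payment $42.00; balance $217.68
Month 8: opening $217.68; interest $14.62 → $232.30; payment $42.00; balance $190.30
Month 9: opening $190.30; interest $14.62 → $204.92; payment $42.00; balance $162.92
Month 10: opening $162.92; interest $14.62 → $177.54; payment $42.00; balance $135.54
Month 11: opening $135.54; interest $14.62 → $150.16; payment $42.00; balance $108.16
Month 12: opening $108.16; interest $14.62 → $122.78; payment $42.00; balance $80.78
Month 13: opening $80.78; interest $14.62 → $95.40; payment $42.00; balance $53.40
Month 14: opening $53.40; interest $14.62 → $68.02; payment $42.00; balance $26.02
Month 15: opening $26.02; interest $14.62 → $40.64; payment $40.64; balance $0.00

$40.64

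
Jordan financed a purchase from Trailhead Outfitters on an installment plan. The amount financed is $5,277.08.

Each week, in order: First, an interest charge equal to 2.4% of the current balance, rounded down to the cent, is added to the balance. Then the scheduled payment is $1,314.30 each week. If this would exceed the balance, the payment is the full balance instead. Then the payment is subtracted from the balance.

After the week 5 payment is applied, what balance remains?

# | Opening | Interest | Payment | End bal
1 | $5,277.08 | $126.64 | $1,314.30 | $4,089.42
2 | $4,089.42 | $98.14 | $1,314.30 | $2,873.26
3 | $2,873.26 | $68.95 | $1,314.30 | $1,627.91
4 | $1,627.91 | $39.06 | $1,314.30 | $352.67
5 | $352.67 | $8.46 | $361.13 | $0.00

$0.00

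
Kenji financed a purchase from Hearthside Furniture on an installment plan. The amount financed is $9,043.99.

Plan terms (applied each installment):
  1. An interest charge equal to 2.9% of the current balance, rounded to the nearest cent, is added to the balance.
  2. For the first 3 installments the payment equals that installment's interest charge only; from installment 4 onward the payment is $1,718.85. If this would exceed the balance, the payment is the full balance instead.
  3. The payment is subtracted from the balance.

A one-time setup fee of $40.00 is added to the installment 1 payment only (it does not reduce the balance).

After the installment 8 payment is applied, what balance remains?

# | Opening | Interest | Payment | Fee | End bal
1 | $9,043.99 | $262.28 | $262.28 | $40.00 | $9,043.99
2 | $9,043.99 | $262.28 | $262.28 | — | $9,043.99
3 | $9,043.99 | $262.28 | $262.28 | — | $9,043.99
4 | $9,043.99 | $262.28 | $1,718.85 | — | $7,587.42
5 | $7,587.42 | $220.04 | $1,718.85 | — | $6,088.61
6 | $6,088.61 | $176.57 | $1,718.85 | — | $4,546.33
7 | $4,546.33 | $131.84 | $1,718.85 | — | $2,959.32
8 | $2,959.32 | $85.82 | $1,718.85 | — | $1,326.29

$1,326.29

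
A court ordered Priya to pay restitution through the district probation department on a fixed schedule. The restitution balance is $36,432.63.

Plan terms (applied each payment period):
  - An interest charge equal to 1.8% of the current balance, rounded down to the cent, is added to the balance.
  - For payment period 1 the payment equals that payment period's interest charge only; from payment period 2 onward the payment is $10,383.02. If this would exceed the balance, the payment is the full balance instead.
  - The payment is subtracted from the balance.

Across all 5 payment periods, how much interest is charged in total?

$2,215.70

Payment period 1: opening $36,432.63; interest $655.78 → $37,088.41; payment $655.78; balance $36,432.63
Payment period 2: opening $36,432.63; interest $655.78 → $37,088.41; payment $10,383.02; balance $26,705.39
Payment period 3: opening $26,705.39; interest $480.69 → $27,186.08; payment $10,383.02; balance $16,803.06
Payment period 4: opening $16,803.06; interest $302.45 → $17,105.51; payment $10,383.02; balance $6,722.49
Payment period 5: opening $6,722.49; interest $121.00 → $6,843.49; payment $6,843.49; balance $0.00
Total interest: $655.78 + $655.78 + $480.69 + $302.45 + $121.00 = $2,215.70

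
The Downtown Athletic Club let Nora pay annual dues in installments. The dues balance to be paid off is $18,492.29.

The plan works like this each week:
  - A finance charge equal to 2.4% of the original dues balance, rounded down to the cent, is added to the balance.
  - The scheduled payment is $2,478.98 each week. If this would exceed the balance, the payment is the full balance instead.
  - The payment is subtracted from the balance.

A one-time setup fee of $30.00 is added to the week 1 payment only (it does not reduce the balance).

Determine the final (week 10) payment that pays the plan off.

$619.57

Week 1: opening $18,492.29; interest $443.81 → $18,936.10; payment $2,478.98 (+ $30.00 fee); balance $16,457.12
Week 2: opening $16,457.12; interest $443.81 → $16,900.93; payment $2,478.98; balance $14,421.95
Week 3: opening $14,421.95; interest $443.81 → $14,865.76; payment $2,478.98; balance $12,386.78
Week 4: opening $12,386.78; interest $443.81 → $12,830.59; payment $2,478.98; balance $10,351.61
Week 5: opening $10,351.61; interest $443.81 → $10,795.42; payment $2,478.98; balance $8,316.44
Week 6: opening $8,316.44; interest $443.81 → $8,760.25; payment $2,478.98; balance $6,281.27
Week 7: opening $6,281.27; interest $443.81 → $6,725.08; payment $2,478.98; balance $4,246.10
Week 8: opening $4,246.10; interest $443.81 → $4,689.91; payment $2,478.98; balance $2,210.93
Week 9: opening $2,210.93; interest $443.81 → $2,654.74; payment $2,478.98; balance $175.76
Week 10: opening $175.76; interest $443.81 → $619.57; payment $619.57; balance $0.00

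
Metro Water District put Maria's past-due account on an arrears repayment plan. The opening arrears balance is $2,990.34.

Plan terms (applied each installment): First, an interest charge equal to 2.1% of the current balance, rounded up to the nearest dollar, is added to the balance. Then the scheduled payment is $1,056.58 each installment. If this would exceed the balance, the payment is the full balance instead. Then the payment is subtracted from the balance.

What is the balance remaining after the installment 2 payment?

$982.18

Installment 1: $2,990.34 +$63.00 interest = $3,053.34; pay $1,056.58 → $1,996.76
Installment 2: $1,996.76 +$42.00 interest = $2,038.76; pay $1,056.58 → $982.18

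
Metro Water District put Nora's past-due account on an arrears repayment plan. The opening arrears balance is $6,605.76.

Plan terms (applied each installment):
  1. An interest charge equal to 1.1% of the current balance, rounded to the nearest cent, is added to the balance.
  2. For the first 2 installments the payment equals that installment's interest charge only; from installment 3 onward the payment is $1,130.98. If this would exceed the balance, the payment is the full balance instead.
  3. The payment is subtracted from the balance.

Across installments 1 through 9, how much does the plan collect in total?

Installment 1: $6,605.76 +$72.66 interest = $6,678.42; pay $72.66 → $6,605.76
Installment 2: $6,605.76 +$72.66 interest = $6,678.42; pay $72.66 → $6,605.76
Installment 3: $6,605.76 +$72.66 interest = $6,678.42; pay $1,130.98 → $5,547.44
Installment 4: $5,547.44 +$61.02 interest = $5,608.46; pay $1,130.98 → $4,477.48
Installment 5: $4,477.48 +$49.25 interest = $4,526.73; pay $1,130.98 → $3,395.75
Installment 6: $3,395.75 +$37.35 interest = $3,433.10; pay $1,130.98 → $2,302.12
Installment 7: $2,302.12 +$25.32 interest = $2,327.44; pay $1,130.98 → $1,196.46
Installment 8: $1,196.46 +$13.16 interest = $1,209.62; pay $1,130.98 → $78.64
Installment 9: $78.64 +$0.87 interest = $79.51; pay $79.51 → $0.00
Total paid: $7,010.71

$7,010.71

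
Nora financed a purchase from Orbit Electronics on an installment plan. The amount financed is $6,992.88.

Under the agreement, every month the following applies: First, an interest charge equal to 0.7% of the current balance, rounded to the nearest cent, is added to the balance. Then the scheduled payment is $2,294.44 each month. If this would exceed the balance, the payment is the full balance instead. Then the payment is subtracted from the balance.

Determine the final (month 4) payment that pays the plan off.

$210.60

Month 1: $6,992.88 +$48.95 interest = $7,041.83; pay $2,294.44 → $4,747.39
Month 2: $4,747.39 +$33.23 interest = $4,780.62; pay $2,294.44 → $2,486.18
Month 3: $2,486.18 +$17.40 interest = $2,503.58; pay $2,294.44 → $209.14
Month 4: $209.14 +$1.46 interest = $210.60; pay $210.60 → $0.00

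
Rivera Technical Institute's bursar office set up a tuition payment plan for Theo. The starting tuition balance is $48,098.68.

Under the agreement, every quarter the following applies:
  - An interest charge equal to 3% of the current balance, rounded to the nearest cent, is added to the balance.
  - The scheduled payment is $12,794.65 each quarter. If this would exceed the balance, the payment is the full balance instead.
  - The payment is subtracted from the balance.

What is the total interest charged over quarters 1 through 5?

$3,705.58

Quarter 1: opening $48,098.68; interest $1,442.96 → $49,541.64; payment $12,794.65; balance $36,746.99
Quarter 2: opening $36,746.99; interest $1,102.41 → $37,849.40; payment $12,794.65; balance $25,054.75
Quarter 3: opening $25,054.75; interest $751.64 → $25,806.39; payment $12,794.65; balance $13,011.74
Quarter 4: opening $13,011.74; interest $390.35 → $13,402.09; payment $12,794.65; balance $607.44
Quarter 5: opening $607.44; interest $18.22 → $625.66; payment $625.66; balance $0.00
Total interest: $1,442.96 + $1,102.41 + $751.64 + $390.35 + $18.22 = $3,705.58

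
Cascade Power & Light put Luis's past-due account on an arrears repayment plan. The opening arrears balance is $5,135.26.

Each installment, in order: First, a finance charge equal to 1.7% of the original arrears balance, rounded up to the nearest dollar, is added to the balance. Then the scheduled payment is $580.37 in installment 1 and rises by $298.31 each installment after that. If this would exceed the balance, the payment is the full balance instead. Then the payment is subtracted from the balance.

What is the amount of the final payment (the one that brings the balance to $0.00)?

$1,463.92

Installment 1: $5,135.26 +$88.00 interest = $5,223.26; pay $580.37 → $4,642.89
Installment 2: $4,642.89 +$88.00 interest = $4,730.89; pay $878.68 → $3,852.21
Installment 3: $3,852.21 +$88.00 interest = $3,940.21; pay $1,176.99 → $2,763.22
Installment 4: $2,763.22 +$88.00 interest = $2,851.22; pay $1,475.30 → $1,375.92
Installment 5: $1,375.92 +$88.00 interest = $1,463.92; pay $1,463.92 → $0.00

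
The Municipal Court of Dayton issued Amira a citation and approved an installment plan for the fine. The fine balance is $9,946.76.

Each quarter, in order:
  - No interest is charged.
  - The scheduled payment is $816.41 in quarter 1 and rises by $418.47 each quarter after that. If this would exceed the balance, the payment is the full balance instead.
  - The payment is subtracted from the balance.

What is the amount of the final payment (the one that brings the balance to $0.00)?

Quarter 1: opening $9,946.76; payment $816.41; balance $9,130.35
Quarter 2: opening $9,130.35; payment $1,234.88; balance $7,895.47
Quarter 3: opening $7,895.47; payment $1,653.35; balance $6,242.12
Quarter 4: opening $6,242.12; payment $2,071.82; balance $4,170.30
Quarter 5: opening $4,170.30; payment $2,490.29; balance $1,680.01
Quarter 6: opening $1,680.01; payment $1,680.01; balance $0.00

$1,680.01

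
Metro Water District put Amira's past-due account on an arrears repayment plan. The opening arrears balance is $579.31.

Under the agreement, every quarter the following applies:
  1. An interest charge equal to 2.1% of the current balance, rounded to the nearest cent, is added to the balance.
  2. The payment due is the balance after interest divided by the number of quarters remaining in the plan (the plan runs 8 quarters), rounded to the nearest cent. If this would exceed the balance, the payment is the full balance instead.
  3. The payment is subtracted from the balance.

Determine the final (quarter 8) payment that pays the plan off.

# | Opening | Interest | Payment | End bal
1 | $579.31 | $12.17 | $73.94 | $517.54
2 | $517.54 | $10.87 | $75.49 | $452.92
3 | $452.92 | $9.51 | $77.07 | $385.36
4 | $385.36 | $8.09 | $78.69 | $314.76
5 | $314.76 | $6.61 | $80.34 | $241.03
6 | $241.03 | $5.06 | $82.03 | $164.06
7 | $164.06 | $3.45 | $83.76 | $83.75
8 | $83.75 | $1.76 | $85.51 | $0.00

$85.51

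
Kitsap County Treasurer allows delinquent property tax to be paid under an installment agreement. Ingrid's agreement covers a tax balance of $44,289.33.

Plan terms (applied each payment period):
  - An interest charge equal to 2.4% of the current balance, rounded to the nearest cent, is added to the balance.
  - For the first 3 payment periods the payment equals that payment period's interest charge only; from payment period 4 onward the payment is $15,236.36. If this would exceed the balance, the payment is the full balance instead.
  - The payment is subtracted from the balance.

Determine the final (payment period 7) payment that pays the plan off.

Payment period 1: $44,289.33 +$1,062.94 interest = $45,352.27; pay $1,062.94 → $44,289.33
Payment period 2: $44,289.33 +$1,062.94 interest = $45,352.27; pay $1,062.94 → $44,289.33
Payment period 3: $44,289.33 +$1,062.94 interest = $45,352.27; pay $1,062.94 → $44,289.33
Payment period 4: $44,289.33 +$1,062.94 interest = $45,352.27; pay $15,236.36 → $30,115.91
Payment period 5: $30,115.91 +$722.78 interest = $30,838.69; pay $15,236.36 → $15,602.33
Payment period 6: $15,602.33 +$374.46 interest = $15,976.79; pay $15,236.36 → $740.43
Payment period 7: $740.43 +$17.77 interest = $758.20; pay $758.20 → $0.00

$758.20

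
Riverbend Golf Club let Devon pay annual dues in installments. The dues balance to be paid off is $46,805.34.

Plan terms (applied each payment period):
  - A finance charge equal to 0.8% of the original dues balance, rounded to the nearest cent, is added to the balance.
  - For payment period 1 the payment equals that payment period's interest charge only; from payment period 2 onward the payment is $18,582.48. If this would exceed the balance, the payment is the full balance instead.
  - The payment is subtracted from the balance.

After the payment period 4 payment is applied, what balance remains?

$0.00

Payment period 1: opening $46,805.34; interest $374.44 → $47,179.78; payment $374.44; balance $46,805.34
Payment period 2: opening $46,805.34; interest $374.44 → $47,179.78; payment $18,582.48; balance $28,597.30
Payment period 3: opening $28,597.30; interest $374.44 → $28,971.74; payment $18,582.48; balance $10,389.26
Payment period 4: opening $10,389.26; interest $374.44 → $10,763.70; payment $10,763.70; balance $0.00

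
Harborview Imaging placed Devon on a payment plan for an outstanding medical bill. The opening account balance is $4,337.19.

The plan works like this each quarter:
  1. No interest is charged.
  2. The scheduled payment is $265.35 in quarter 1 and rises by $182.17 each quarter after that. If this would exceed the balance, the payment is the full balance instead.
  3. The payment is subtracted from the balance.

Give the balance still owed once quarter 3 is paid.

$2,994.63

Quarter 1: opening $4,337.19; payment $265.35; balance $4,071.84
Quarter 2: opening $4,071.84; payment $447.52; balance $3,624.32
Quarter 3: opening $3,624.32; payment $629.69; balance $2,994.63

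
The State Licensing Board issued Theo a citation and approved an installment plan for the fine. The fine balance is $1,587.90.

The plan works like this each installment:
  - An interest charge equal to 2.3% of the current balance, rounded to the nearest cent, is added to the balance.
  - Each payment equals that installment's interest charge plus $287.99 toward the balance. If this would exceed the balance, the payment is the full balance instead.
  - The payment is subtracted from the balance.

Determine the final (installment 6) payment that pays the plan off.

$151.35

Installment 1: opening $1,587.90; interest $36.52 → $1,624.42; payment $324.51; balance $1,299.91
Installment 2: opening $1,299.91; interest $29.90 → $1,329.81; payment $317.89; balance $1,011.92
Installment 3: opening $1,011.92; interest $23.27 → $1,035.19; payment $311.26; balance $723.93
Installment 4: opening $723.93; interest $16.65 → $740.58; payment $304.64; balance $435.94
Installment 5: opening $435.94; interest $10.03 → $445.97; payment $298.02; balance $147.95
Installment 6: opening $147.95; interest $3.40 → $151.35; payment $151.35; balance $0.00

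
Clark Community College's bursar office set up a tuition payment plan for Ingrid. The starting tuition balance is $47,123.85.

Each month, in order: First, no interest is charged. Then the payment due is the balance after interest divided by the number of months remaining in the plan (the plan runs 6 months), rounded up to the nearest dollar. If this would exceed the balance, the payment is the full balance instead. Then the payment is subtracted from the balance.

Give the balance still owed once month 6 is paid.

$0.00

Month 1: $47,123.85 − $7,854.00 → $39,269.85
Month 2: $39,269.85 − $7,854.00 → $31,415.85
Month 3: $31,415.85 − $7,854.00 → $23,561.85
Month 4: $23,561.85 − $7,854.00 → $15,707.85
Month 5: $15,707.85 − $7,854.00 → $7,853.85
Month 6: $7,853.85 − $7,853.85 → $0.00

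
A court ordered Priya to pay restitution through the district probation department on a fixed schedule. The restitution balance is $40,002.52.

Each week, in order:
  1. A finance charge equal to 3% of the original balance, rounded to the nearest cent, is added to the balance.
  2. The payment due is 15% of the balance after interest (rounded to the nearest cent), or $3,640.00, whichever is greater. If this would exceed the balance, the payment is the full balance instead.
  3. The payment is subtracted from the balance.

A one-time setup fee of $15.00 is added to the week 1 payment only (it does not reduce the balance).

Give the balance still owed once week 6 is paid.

Week 1: opening $40,002.52; interest $1,200.08 → $41,202.60; payment $6,180.39 (+ $15.00 fee); balance $35,022.21
Week 2: opening $35,022.21; interest $1,200.08 → $36,222.29; payment $5,433.34; balance $30,788.95
Week 3: opening $30,788.95; interest $1,200.08 → $31,989.03; payment $4,798.35; balance $27,190.68
Week 4: opening $27,190.68; interest $1,200.08 → $28,390.76; payment $4,258.61; balance $24,132.15
Week 5: opening $24,132.15; interest $1,200.08 → $25,332.23; payment $3,799.83; balance $21,532.40
Week 6: opening $21,532.40; interest $1,200.08 → $22,732.48; payment $3,640.00; balance $19,092.48

$19,092.48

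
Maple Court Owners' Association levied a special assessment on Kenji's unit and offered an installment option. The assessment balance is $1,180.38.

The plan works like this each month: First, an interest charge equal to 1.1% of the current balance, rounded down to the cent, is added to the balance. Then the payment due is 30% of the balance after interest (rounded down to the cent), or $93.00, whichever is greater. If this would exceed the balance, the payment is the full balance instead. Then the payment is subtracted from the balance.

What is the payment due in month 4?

$126.89

Month 1: $1,180.38 +$12.98 interest = $1,193.36; pay $358.00 → $835.36
Month 2: $835.36 +$9.18 interest = $844.54; pay $253.36 → $591.18
Month 3: $591.18 +$6.50 interest = $597.68; pay $179.30 → $418.38
Month 4: $418.38 +$4.60 interest = $422.98; pay $126.89 → $296.09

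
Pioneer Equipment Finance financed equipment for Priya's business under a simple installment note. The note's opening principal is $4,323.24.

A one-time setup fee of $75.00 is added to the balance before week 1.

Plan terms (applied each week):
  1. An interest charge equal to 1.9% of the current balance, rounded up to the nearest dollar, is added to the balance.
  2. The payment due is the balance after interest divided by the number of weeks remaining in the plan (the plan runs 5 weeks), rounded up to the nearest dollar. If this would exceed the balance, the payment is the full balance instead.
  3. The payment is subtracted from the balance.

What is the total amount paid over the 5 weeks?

Week 1: opening $4,398.24; interest $84.00 → $4,482.24; payment $897.00; balance $3,585.24
Week 2: opening $3,585.24; interest $69.00 → $3,654.24; payment $914.00; balance $2,740.24
Week 3: opening $2,740.24; interest $53.00 → $2,793.24; payment $932.00; balance $1,861.24
Week 4: opening $1,861.24; interest $36.00 → $1,897.24; payment $949.00; balance $948.24
Week 5: opening $948.24; interest $19.00 → $967.24; payment $967.24; balance $0.00
Total paid: $4,659.24

$4,659.24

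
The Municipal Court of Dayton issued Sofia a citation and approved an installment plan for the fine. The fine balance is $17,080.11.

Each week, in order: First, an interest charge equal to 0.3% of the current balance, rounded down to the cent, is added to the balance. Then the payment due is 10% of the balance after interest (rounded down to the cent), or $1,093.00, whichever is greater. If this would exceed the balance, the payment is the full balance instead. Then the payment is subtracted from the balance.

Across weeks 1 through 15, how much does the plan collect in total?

$17,453.58

Week 1: $17,080.11 +$51.24 interest = $17,131.35; pay $1,713.13 → $15,418.22
Week 2: $15,418.22 +$46.25 interest = $15,464.47; pay $1,546.44 → $13,918.03
Week 3: $13,918.03 +$41.75 interest = $13,959.78; pay $1,395.97 → $12,563.81
Week 4: $12,563.81 +$37.69 interest = $12,601.50; pay $1,260.15 → $11,341.35
Week 5: $11,341.35 +$34.02 interest = $11,375.37; pay $1,137.53 → $10,237.84
Week 6: $10,237.84 +$30.71 interest = $10,268.55; pay $1,093.00 → $9,175.55
Week 7: $9,175.55 +$27.52 interest = $9,203.07; pay $1,093.00 → $8,110.07
Week 8: $8,110.07 +$24.33 interest = $8,134.40; pay $1,093.00 → $7,041.40
Week 9: $7,041.40 +$21.12 interest = $7,062.52; pay $1,093.00 → $5,969.52
Week 10: $5,969.52 +$17.90 interest = $5,987.42; pay $1,093.00 → $4,894.42
Week 11: $4,894.42 +$14.68 interest = $4,909.10; pay $1,093.00 → $3,816.10
Week 12: $3,816.10 +$11.44 interest = $3,827.54; pay $1,093.00 → $2,734.54
Week 13: $2,734.54 +$8.20 interest = $2,742.74; pay $1,093.00 → $1,649.74
Week 14: $1,649.74 +$4.94 interest = $1,654.68; pay $1,093.00 → $561.68
Week 15: $561.68 +$1.68 interest = $563.36; pay $563.36 → $0.00
Total paid: $17,453.58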